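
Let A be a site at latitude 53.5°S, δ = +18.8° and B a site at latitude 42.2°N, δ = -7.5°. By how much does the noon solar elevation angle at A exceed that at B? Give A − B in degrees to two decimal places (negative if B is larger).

-22.60°

A: 90° − |-53.5 − (18.8)| = 17.70°.
B: 90° − |42.2 − (-7.5)| = 40.30°.
A − B = 17.70 − 40.30 = -22.60°.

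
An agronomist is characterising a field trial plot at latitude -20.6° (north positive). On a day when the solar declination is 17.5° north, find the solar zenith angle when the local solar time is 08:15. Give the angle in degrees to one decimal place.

67.0°

Hour angle H = 15° × (8.25 − 12) = -56.25°.
cos θ_z = sin φ sin δ + cos φ cos δ cos H = (-0.3518)(0.3007) + (0.9361)(0.9537)(0.5556) = 0.3902.
θ_z = arccos(0.3902) = 67.03°.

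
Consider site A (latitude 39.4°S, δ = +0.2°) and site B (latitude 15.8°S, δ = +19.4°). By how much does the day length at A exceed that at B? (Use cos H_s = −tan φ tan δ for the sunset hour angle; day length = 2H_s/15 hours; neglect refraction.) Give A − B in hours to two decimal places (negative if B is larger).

+0.74 h

A: H_s = arccos(−tan -39.4° · tan 0.2°) = 89.84°, so 2H_s/15 = 11.9787 h.
B: H_s = arccos(−tan -15.8° · tan 19.4°) = 84.28°, so 2H_s/15 = 11.2373 h.
A − B = 11.9787 − 11.2373 = 0.7414 h.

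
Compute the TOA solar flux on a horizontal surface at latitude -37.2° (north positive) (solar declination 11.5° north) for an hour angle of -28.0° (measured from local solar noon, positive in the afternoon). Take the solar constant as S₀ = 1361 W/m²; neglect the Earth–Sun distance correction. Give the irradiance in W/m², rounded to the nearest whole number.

774 W/m²

cos θ_z = sin(-37.2°) sin(11.5°) + cos(-37.2°) cos(11.5°) cos(-28.00°) = -0.1205 + 0.6892 = 0.5687.
Top-of-atmosphere irradiance = S₀ cos θ_z = 1361 × 0.5687 = 774.00 W/m².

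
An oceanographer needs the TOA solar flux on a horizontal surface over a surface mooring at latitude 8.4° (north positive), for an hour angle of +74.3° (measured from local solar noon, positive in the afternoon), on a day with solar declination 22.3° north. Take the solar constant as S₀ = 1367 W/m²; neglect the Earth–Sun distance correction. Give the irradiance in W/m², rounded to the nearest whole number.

cos θ_z = sin(8.4°) sin(22.3°) + cos(8.4°) cos(22.3°) cos(74.30°) = 0.0554 + 0.2477 = 0.3031.
Top-of-atmosphere irradiance = S₀ cos θ_z = 1367 × 0.3031 = 414.34 W/m².

414 W/m²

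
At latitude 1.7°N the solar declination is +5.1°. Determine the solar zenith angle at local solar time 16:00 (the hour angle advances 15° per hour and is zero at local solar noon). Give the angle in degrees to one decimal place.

60.0°

Hour angle H = 15° × (16 − 12) = 60.00°.
cos θ_z = sin φ sin δ + cos φ cos δ cos H = (0.0297)(0.0889) + (0.9996)(0.9960)(0.5000) = 0.5004.
θ_z = arccos(0.5004) = 59.97°.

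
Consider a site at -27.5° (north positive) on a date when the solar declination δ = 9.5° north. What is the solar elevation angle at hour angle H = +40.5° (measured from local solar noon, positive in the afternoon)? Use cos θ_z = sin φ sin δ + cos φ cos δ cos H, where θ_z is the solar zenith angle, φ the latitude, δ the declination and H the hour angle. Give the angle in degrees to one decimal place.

36.1°

With φ = -27.5°, δ = 9.5°, H = 40.50°: sin φ sin δ = -0.0762, cos φ cos δ cos H = 0.6652, so cos θ_z = 0.5890.
θ_z = arccos(0.5890) = 53.91°, so the elevation is 90° − 53.91° = 36.09°.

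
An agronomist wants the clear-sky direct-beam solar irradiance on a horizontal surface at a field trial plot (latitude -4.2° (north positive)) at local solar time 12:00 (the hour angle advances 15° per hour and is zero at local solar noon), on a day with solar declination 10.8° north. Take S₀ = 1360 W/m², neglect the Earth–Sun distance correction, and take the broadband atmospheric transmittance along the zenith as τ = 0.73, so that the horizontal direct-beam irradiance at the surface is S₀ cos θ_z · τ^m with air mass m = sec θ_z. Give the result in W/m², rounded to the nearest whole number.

Hour angle H = 15° × (12 − 12) = 0.00°.
cos θ_z = sin φ sin δ + cos φ cos δ cos H = (-0.0732)(0.1874) + (0.9973)(0.9823)(1.0000) = 0.9659.
Air mass m = 1/cos θ_z = 1/0.9659 = 1.035; τ^m = 0.73^1.035 = 0.7220.
Surface direct beam = 1360 × 0.9659 × 0.7220 = 948.44 W/m².

948 W/m²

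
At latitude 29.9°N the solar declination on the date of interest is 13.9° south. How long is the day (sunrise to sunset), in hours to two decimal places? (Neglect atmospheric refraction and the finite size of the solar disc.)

10.91 hours

The sunset hour angle satisfies cos H_s = −tan φ tan δ = 0.1423, giving H_s = 81.82°.
Day length = 2 H_s / 15° h⁻¹ = 163.64° / 15 = 10.909 h.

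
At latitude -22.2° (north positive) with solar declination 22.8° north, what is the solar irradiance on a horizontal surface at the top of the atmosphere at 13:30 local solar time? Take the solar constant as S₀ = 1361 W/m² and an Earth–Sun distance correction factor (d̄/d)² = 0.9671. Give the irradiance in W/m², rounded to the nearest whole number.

845 W/m²

Hour angle H = 15° × (13.5 − 12) = 22.50°.
cos θ_z = sin φ sin δ + cos φ cos δ cos H = (-0.3778)(0.3875) + (0.9259)(0.9219)(0.9239) = 0.6422.
Top-of-atmosphere irradiance = S₀ (d̄/d)² cos θ_z = 1361 × 0.9671 × 0.6422 = 845.28 W/m².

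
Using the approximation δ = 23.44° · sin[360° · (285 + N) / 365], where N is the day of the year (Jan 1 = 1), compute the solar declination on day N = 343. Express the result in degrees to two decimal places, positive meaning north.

-23.04°

360 × (285 + 343) / 365 = 619.397°; sin(619.397°) = -0.9829.
δ = 23.44 × -0.9829 = -23.039° ≈ -23.04°.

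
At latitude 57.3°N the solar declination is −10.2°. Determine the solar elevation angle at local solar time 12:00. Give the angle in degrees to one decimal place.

22.5°

Hour angle H = 15° × (12 − 12) = 0.00°.
cos θ_z = sin(57.3°) sin(-10.2°) + cos(57.3°) cos(-10.2°) cos(0.00°) = -0.1490 + 0.5317 = 0.3827.
θ_z = arccos(0.3827) = 67.50°, so the elevation is 90° − 67.50° = 22.50°.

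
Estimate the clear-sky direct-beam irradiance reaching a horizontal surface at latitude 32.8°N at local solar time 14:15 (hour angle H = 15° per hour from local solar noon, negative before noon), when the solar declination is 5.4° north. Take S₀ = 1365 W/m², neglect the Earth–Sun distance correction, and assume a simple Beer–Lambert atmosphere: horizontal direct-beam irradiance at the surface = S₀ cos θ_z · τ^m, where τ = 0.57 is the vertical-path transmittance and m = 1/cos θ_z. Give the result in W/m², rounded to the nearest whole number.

Hour angle H = 15° × (14.25 − 12) = 33.75°.
cos θ_z = sin(32.8°) sin(5.4°) + cos(32.8°) cos(5.4°) cos(33.75°) = 0.0510 + 0.6958 = 0.7468.
Air mass m = 1/cos θ_z = 1/0.7468 = 1.339; τ^m = 0.57^1.339 = 0.4711.
Surface direct beam = 1365 × 0.7468 × 0.4711 = 480.23 W/m².

480 W/m²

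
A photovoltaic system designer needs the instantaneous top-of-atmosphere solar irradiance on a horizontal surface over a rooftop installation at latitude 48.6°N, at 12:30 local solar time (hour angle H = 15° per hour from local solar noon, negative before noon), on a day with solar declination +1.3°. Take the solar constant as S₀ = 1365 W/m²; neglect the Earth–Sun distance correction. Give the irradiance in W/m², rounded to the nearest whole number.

Hour angle H = 15° × (12.5 − 12) = 7.50°.
cos θ_z = sin(48.6°) sin(1.3°) + cos(48.6°) cos(1.3°) cos(7.50°) = 0.0170 + 0.6555 = 0.6725.
Top-of-atmosphere irradiance = S₀ cos θ_z = 1365 × 0.6725 = 917.96 W/m².

918 W/m²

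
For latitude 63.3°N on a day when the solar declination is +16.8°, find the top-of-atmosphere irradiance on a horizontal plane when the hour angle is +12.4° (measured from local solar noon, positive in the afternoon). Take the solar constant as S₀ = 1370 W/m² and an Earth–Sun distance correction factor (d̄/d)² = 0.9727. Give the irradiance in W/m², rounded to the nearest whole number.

904 W/m²

cos θ_z = sin(63.3°) sin(16.8°) + cos(63.3°) cos(16.8°) cos(12.40°) = 0.2582 + 0.4201 = 0.6783.
Top-of-atmosphere irradiance = S₀ (d̄/d)² cos θ_z = 1370 × 0.9727 × 0.6783 = 903.90 W/m².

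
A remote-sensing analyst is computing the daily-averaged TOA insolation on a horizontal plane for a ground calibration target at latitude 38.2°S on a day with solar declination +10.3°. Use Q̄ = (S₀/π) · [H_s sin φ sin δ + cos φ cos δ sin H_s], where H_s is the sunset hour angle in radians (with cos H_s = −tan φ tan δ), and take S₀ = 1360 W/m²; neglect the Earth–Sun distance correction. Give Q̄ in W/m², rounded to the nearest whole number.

−tan φ tan δ = −(-0.7869)(0.1817) = 0.1430; H_s = arccos(0.1430) = 81.78°. In radians, H_s = 1.4273.
H_s sin φ sin δ = 1.4273 × -0.6184 × 0.1788 = -0.1578.
cos φ cos δ sin H_s = 0.7859 × 0.9839 × 0.9897 = 0.7653.
Q̄ = (1360/π) × (-0.1578 + 0.7653) = 432.90 × 0.6075 = 262.99 W/m².

263 W/m²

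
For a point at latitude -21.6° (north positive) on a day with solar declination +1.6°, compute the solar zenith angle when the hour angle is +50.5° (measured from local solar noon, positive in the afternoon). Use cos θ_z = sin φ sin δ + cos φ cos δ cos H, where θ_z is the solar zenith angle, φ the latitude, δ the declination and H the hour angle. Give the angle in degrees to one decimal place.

cos θ_z = sin(-21.6°) sin(1.6°) + cos(-21.6°) cos(1.6°) cos(50.50°) = -0.0103 + 0.5912 = 0.5809.
θ_z = arccos(0.5809) = 54.49°.

54.5°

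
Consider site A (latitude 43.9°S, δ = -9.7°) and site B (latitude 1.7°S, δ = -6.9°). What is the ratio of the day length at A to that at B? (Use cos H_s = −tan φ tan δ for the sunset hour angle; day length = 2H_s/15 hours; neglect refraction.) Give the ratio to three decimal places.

1.103

A: H_s = arccos(−tan -43.9° · tan -9.7°) = 99.47°, so 2H_s/15 = 13.2627 h.
B: H_s = arccos(−tan -1.7° · tan -6.9°) = 90.21°, so 2H_s/15 = 12.0280 h.
Ratio A/B = 13.2627 / 12.0280 = 1.1027.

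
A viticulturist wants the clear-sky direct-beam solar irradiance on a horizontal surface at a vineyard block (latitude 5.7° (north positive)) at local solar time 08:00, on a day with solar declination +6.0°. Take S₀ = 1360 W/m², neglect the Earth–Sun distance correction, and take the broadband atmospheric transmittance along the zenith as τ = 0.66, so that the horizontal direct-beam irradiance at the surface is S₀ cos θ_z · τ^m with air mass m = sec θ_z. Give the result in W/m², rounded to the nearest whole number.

302 W/m²

Hour angle H = 15° × (8 − 12) = -60.00°.
cos θ_z = sin(5.7°) sin(6.0°) + cos(5.7°) cos(6.0°) cos(-60.00°) = 0.0104 + 0.4948 = 0.5052.
Air mass m = 1/cos θ_z = 1/0.5052 = 1.979; τ^m = 0.66^1.979 = 0.4394.
Surface direct beam = 1360 × 0.5052 × 0.4394 = 301.90 W/m².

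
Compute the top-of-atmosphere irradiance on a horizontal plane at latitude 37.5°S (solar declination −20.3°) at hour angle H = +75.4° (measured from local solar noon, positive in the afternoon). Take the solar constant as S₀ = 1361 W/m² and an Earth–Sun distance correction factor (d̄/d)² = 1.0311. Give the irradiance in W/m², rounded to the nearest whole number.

cos θ_z = sin φ sin δ + cos φ cos δ cos H = (-0.6088)(-0.3469) + (0.7934)(0.9379)(0.2521) = 0.3988.
Top-of-atmosphere irradiance = S₀ (d̄/d)² cos θ_z = 1361 × 1.0311 × 0.3988 = 559.65 W/m².

560 W/m²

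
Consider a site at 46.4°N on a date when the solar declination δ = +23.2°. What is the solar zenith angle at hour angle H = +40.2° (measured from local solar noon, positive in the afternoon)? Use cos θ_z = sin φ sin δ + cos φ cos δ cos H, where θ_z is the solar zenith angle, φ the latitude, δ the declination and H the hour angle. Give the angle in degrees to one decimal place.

39.7°

cos θ_z = sin(46.4°) sin(23.2°) + cos(46.4°) cos(23.2°) cos(40.20°) = 0.2853 + 0.4841 = 0.7694.
θ_z = arccos(0.7694) = 39.70°.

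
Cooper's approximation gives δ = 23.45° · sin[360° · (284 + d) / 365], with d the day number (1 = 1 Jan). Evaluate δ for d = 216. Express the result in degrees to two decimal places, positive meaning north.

360 × (284 + 216) / 365 = 493.151°; sin(493.151°) = 0.7296.
δ = 23.45 × 0.7296 = 17.109° ≈ +17.11°.

+17.11°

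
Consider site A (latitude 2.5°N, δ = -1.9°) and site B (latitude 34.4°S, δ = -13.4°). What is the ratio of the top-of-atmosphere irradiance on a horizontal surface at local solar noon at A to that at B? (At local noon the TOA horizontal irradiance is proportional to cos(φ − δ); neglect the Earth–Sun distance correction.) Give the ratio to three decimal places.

1.068

A: cos θ_z = cos(2.5° − (-1.9°)) = 0.9971.
B: cos θ_z = cos(-34.4° − (-13.4°)) = 0.9336.
Ratio A/B = 0.9971 / 0.9336 = 1.0680.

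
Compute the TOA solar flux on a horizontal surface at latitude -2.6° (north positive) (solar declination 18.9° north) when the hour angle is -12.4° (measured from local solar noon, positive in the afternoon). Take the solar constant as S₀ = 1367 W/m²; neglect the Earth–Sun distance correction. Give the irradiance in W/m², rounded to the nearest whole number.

1242 W/m²

cos θ_z = sin(-2.6°) sin(18.9°) + cos(-2.6°) cos(18.9°) cos(-12.40°) = -0.0147 + 0.9231 = 0.9084.
Top-of-atmosphere irradiance = S₀ cos θ_z = 1367 × 0.9084 = 1241.78 W/m².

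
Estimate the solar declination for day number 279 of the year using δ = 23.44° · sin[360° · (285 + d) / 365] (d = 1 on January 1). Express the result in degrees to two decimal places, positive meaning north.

-6.57°

360 × (285 + 279) / 365 = 556.274°; sin(556.274°) = -0.2802.
δ = 23.44 × -0.2802 = -6.568° ≈ -6.57°.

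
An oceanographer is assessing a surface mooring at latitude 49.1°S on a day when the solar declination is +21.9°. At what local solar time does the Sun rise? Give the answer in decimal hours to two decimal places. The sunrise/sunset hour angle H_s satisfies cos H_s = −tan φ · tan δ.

The sunset hour angle satisfies cos H_s = −tan φ tan δ = 0.4641, giving H_s = 62.35°.
Sunrise is at 12 − H_s/15 = 12 − 4.157 = 7.843 h local solar time.

7.84 h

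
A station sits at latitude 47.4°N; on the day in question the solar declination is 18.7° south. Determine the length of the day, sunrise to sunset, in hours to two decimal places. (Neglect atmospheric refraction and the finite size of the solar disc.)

−tan φ tan δ = −(1.0875)(-0.3385) = 0.3681; H_s = arccos(0.3681) = 68.40°.
Day length = 2 H_s / 15° h⁻¹ = 136.80° / 15 = 9.120 h.

9.12 hours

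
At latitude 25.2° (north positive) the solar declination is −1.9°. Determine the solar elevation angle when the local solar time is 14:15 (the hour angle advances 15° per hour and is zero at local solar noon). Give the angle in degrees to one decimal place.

47.5°

Hour angle H = 15° × (14.25 − 12) = 33.75°.
With φ = 25.2°, δ = -1.9°, H = 33.75°: sin φ sin δ = -0.0141, cos φ cos δ cos H = 0.7519, so cos θ_z = 0.7378.
θ_z = arccos(0.7378) = 42.46°, so the elevation is 90° − 42.46° = 47.54°.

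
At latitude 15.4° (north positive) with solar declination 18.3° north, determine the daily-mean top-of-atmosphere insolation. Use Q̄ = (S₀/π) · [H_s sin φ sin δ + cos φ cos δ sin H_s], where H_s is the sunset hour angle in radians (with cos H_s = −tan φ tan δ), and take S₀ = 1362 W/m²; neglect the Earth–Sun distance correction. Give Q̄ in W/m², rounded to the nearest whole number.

cos H_s = −tan(15.4°) · tan(18.3°) = -0.0911, so H_s = arccos(-0.0911) = 95.23°. In radians, H_s = 1.6621.
H_s sin φ sin δ = 1.6621 × 0.2656 × 0.3140 = 0.1386.
cos φ cos δ sin H_s = 0.9641 × 0.9494 × 0.9958 = 0.9115.
Q̄ = (1362/π) × (0.1386 + 0.9115) = 433.54 × 1.0501 = 455.26 W/m².

455 W/m²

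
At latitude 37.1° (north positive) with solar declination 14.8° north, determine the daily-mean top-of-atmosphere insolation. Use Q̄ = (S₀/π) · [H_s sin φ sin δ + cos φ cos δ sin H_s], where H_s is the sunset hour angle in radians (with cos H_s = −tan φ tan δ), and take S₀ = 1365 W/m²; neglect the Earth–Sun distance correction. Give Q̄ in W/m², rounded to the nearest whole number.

cos H_s = −tan(37.1°) · tan(14.8°) = -0.1998, so H_s = arccos(-0.1998) = 101.53°. In radians, H_s = 1.7720.
H_s sin φ sin δ = 1.7720 × 0.6032 × 0.2554 = 0.2730.
cos φ cos δ sin H_s = 0.7976 × 0.9668 × 0.9798 = 0.7555.
Q̄ = (1365/π) × (0.2730 + 0.7555) = 434.49 × 1.0285 = 446.87 W/m².

447 W/m²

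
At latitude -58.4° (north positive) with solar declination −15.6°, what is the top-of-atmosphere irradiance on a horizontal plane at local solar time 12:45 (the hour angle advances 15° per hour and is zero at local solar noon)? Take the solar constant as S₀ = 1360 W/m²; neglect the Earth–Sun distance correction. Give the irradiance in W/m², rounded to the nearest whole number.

985 W/m²

Hour angle H = 15° × (12.75 − 12) = 11.25°.
cos θ_z = sin φ sin δ + cos φ cos δ cos H = (-0.8517)(-0.2689) + (0.5240)(0.9632)(0.9808) = 0.7240.
Top-of-atmosphere irradiance = S₀ cos θ_z = 1360 × 0.7240 = 984.64 W/m².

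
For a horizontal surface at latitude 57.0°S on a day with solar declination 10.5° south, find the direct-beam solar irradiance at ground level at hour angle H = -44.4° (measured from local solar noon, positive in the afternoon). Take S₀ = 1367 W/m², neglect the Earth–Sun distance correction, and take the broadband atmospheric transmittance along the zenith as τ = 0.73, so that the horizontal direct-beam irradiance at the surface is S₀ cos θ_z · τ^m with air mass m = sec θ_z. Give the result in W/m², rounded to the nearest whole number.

407 W/m²

cos θ_z = sin(-57.0°) sin(-10.5°) + cos(-57.0°) cos(-10.5°) cos(-44.40°) = 0.1528 + 0.3826 = 0.5354.
Air mass m = 1/cos θ_z = 1/0.5354 = 1.868; τ^m = 0.73^1.868 = 0.5555.
Surface direct beam = 1367 × 0.5354 × 0.5555 = 406.57 W/m².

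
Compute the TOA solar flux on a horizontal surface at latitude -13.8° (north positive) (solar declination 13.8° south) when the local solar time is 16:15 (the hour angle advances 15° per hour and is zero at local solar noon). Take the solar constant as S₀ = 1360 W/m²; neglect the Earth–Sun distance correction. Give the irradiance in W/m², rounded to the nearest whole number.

Hour angle H = 15° × (16.25 − 12) = 63.75°.
cos θ_z = sin(-13.8°) sin(-13.8°) + cos(-13.8°) cos(-13.8°) cos(63.75°) = 0.0569 + 0.4171 = 0.4740.
Top-of-atmosphere irradiance = S₀ cos θ_z = 1360 × 0.4740 = 644.64 W/m².

645 W/m²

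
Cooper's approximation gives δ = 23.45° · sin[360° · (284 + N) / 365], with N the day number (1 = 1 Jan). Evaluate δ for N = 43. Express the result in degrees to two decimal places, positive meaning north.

-14.27°

360 × (284 + 43) / 365 = 322.521°; sin(322.521°) = -0.6085.
δ = 23.45 × -0.6085 = -14.269° ≈ -14.27°.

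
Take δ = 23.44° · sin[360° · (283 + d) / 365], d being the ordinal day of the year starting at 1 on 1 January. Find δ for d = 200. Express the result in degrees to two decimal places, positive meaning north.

+21.00°

360 × (283 + 200) / 365 = 476.384°; sin(476.384°) = 0.8958.
δ = 23.44 × 0.8958 = 20.998° ≈ +21.00°.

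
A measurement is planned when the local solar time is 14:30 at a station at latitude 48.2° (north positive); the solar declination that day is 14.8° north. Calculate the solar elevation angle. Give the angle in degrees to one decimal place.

44.6°

Hour angle H = 15° × (14.5 − 12) = 37.50°.
With φ = 48.2°, δ = 14.8°, H = 37.50°: sin φ sin δ = 0.1904, cos φ cos δ cos H = 0.5113, so cos θ_z = 0.7017.
θ_z = arccos(0.7017) = 45.44°, so the elevation is 90° − 45.44° = 44.56°.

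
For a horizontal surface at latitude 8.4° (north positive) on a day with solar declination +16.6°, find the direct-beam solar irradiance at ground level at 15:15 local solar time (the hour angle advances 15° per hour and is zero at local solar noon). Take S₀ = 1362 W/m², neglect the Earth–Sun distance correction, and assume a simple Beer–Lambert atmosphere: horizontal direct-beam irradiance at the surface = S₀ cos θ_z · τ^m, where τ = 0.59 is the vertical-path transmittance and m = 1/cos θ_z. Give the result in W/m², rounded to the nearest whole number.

Hour angle H = 15° × (15.25 − 12) = 48.75°.
cos θ_z = sin φ sin δ + cos φ cos δ cos H = (0.1461)(0.2857) + (0.9893)(0.9583)(0.6593) = 0.6668.
Air mass m = 1/cos θ_z = 1/0.6668 = 1.500; τ^m = 0.59^1.500 = 0.4532.
Surface direct beam = 1362 × 0.6668 × 0.4532 = 411.59 W/m².

412 W/m²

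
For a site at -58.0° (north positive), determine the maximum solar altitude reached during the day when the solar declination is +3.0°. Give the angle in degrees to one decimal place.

29.0°

At local solar noon the hour angle is zero, so the elevation is 90° − |φ − δ| = 90° − |-58.0° − (3.0°)| = 90° − 61.0° = 29.0°.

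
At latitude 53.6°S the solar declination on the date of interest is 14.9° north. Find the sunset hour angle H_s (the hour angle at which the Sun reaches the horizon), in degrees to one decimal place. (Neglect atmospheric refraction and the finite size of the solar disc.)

68.8°

cos H_s = −tan(-53.6°) · tan(14.9°) = 0.3609, so H_s = arccos(0.3609) = 68.84°.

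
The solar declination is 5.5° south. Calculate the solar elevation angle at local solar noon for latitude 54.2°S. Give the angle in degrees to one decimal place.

41.3°

At local solar noon the hour angle is zero, so the elevation is 90° − |φ − δ| = 90° − |-54.2° − (-5.5°)| = 90° − 48.7° = 41.3°.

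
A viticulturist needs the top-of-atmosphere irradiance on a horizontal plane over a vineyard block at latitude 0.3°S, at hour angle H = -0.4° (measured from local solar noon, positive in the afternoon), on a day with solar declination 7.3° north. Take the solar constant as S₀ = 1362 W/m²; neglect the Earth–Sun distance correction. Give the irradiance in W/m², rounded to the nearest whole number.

cos θ_z = sin φ sin δ + cos φ cos δ cos H = (-0.0052)(0.1271) + (1.0000)(0.9919)(1.0000) = 0.9912.
Top-of-atmosphere irradiance = S₀ cos θ_z = 1362 × 0.9912 = 1350.01 W/m².

1350 W/m²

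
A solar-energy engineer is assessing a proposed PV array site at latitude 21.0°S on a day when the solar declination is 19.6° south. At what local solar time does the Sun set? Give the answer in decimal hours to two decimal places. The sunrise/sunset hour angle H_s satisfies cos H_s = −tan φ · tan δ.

−tan φ tan δ = −(-0.3839)(-0.3561) = -0.1367; H_s = arccos(-0.1367) = 97.86°.
Sunset is at 12 + H_s/15 = 12 + 6.524 = 18.524 h local solar time.

18.52 h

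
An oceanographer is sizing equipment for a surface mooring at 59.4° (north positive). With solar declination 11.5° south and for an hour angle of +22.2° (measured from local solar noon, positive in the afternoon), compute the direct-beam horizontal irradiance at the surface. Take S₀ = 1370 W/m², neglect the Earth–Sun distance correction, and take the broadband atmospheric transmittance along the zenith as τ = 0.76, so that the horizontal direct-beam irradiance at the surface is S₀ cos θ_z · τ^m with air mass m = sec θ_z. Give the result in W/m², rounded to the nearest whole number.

154 W/m²

cos θ_z = sin(59.4°) sin(-11.5°) + cos(59.4°) cos(-11.5°) cos(22.20°) = -0.1716 + 0.4618 = 0.2902.
Air mass m = 1/cos θ_z = 1/0.2902 = 3.446; τ^m = 0.76^3.446 = 0.3884.
Surface direct beam = 1370 × 0.2902 × 0.3884 = 154.42 W/m².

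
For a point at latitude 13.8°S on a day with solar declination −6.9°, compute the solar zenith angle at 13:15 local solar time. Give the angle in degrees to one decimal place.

Hour angle H = 15° × (13.25 − 12) = 18.75°.
cos θ_z = sin φ sin δ + cos φ cos δ cos H = (-0.2385)(-0.1201) + (0.9711)(0.9928)(0.9469) = 0.9416.
θ_z = arccos(0.9416) = 19.68°.

19.7°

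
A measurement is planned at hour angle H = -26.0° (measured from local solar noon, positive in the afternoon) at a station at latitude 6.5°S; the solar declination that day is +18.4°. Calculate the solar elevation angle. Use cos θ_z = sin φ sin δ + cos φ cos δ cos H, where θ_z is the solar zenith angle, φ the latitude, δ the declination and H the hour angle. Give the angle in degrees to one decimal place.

With φ = -6.5°, δ = 18.4°, H = -26.00°: sin φ sin δ = -0.0357, cos φ cos δ cos H = 0.8474, so cos θ_z = 0.8117.
θ_z = arccos(0.8117) = 35.74°, so the elevation is 90° − 35.74° = 54.26°.

54.3°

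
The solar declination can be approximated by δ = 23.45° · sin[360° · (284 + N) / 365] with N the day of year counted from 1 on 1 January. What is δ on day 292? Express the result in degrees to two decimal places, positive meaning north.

-11.05°

360 × (284 + 292) / 365 = 568.110°; sin(568.110°) = -0.4712.
δ = 23.45 × -0.4712 = -11.050° ≈ -11.05°.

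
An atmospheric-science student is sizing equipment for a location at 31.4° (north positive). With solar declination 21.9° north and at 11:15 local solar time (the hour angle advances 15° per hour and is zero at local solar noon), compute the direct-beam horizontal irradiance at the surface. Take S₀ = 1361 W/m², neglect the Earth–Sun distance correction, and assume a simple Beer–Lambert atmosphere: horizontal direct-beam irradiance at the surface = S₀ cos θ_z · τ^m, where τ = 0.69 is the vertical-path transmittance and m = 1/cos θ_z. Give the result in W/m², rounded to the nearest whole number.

902 W/m²

Hour angle H = 15° × (11.25 − 12) = -11.25°.
cos θ_z = sin φ sin δ + cos φ cos δ cos H = (0.5210)(0.3730) + (0.8536)(0.9278)(0.9808) = 0.9711.
Air mass m = 1/cos θ_z = 1/0.9711 = 1.030; τ^m = 0.69^1.030 = 0.6824.
Surface direct beam = 1361 × 0.9711 × 0.6824 = 901.91 W/m².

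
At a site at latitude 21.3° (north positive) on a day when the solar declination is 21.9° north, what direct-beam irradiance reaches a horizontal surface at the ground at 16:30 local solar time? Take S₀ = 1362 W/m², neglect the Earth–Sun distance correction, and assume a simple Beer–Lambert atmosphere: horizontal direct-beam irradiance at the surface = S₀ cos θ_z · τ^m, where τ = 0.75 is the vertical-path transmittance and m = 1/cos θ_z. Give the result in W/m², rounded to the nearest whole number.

343 W/m²

Hour angle H = 15° × (16.5 − 12) = 67.50°.
cos θ_z = sin(21.3°) sin(21.9°) + cos(21.3°) cos(21.9°) cos(67.50°) = 0.1355 + 0.3308 = 0.4663.
Air mass m = 1/cos θ_z = 1/0.4663 = 2.145; τ^m = 0.75^2.145 = 0.5395.
Surface direct beam = 1362 × 0.4663 × 0.5395 = 342.64 W/m².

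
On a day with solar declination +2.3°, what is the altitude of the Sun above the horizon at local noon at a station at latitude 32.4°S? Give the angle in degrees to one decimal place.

At local solar noon the hour angle is zero, so the elevation is 90° − |φ − δ| = 90° − |-32.4° − (2.3°)| = 90° − 34.7° = 55.3°.

55.3°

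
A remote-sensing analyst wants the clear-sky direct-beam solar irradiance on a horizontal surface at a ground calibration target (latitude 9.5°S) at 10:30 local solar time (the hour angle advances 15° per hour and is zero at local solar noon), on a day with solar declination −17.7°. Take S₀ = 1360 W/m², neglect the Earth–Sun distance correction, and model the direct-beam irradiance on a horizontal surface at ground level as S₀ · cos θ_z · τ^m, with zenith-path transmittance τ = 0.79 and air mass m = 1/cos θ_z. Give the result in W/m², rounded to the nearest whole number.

966 W/m²

Hour angle H = 15° × (10.5 − 12) = -22.50°.
With φ = -9.5°, δ = -17.7°, H = -22.50°: sin φ sin δ = 0.0502, cos φ cos δ cos H = 0.8681, so cos θ_z = 0.9183.
Air mass m = 1/cos θ_z = 1/0.9183 = 1.089; τ^m = 0.79^1.089 = 0.7736.
Surface direct beam = 1360 × 0.9183 × 0.7736 = 966.14 W/m².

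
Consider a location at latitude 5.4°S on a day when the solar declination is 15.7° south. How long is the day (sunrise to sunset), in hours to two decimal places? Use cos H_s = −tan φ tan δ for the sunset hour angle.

−tan φ tan δ = −(-0.0945)(-0.2811) = -0.0266; H_s = arccos(-0.0266) = 91.52°.
Day length = 2 H_s / 15° h⁻¹ = 183.04° / 15 = 12.203 h.

12.20 hours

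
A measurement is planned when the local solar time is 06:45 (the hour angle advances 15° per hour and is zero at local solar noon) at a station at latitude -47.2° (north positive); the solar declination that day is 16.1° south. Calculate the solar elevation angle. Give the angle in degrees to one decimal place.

Hour angle H = 15° × (6.75 − 12) = -78.75°.
cos θ_z = sin(-47.2°) sin(-16.1°) + cos(-47.2°) cos(-16.1°) cos(-78.75°) = 0.2035 + 0.1274 = 0.3309.
θ_z = arccos(0.3309) = 70.68°, so the elevation is 90° − 70.68° = 19.32°.

19.3°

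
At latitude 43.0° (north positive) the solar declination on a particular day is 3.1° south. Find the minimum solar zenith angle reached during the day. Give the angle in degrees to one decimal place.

46.1°

At local solar noon the hour angle is zero, so the zenith angle is |φ − δ| = |43.0° − (-3.1°)| = 46.1°.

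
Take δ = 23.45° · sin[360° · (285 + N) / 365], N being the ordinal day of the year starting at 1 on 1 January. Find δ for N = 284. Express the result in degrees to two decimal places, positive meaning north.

360 × (285 + 284) / 365 = 561.205°; sin(561.205°) = -0.3617.
δ = 23.45 × -0.3617 = -8.482° ≈ -8.48°.

-8.48°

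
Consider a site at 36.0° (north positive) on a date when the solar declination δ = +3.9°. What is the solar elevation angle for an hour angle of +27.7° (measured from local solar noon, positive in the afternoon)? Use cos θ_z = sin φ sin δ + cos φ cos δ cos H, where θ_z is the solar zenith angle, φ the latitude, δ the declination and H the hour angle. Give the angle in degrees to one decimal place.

With φ = 36.0°, δ = 3.9°, H = 27.70°: sin φ sin δ = 0.0400, cos φ cos δ cos H = 0.7146, so cos θ_z = 0.7546.
θ_z = arccos(0.7546) = 41.01°, so the elevation is 90° − 41.01° = 48.99°.

49.0°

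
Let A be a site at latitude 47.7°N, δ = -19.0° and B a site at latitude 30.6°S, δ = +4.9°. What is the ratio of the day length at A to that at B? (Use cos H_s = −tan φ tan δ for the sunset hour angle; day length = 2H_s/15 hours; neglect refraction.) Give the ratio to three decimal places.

0.778

A: H_s = arccos(−tan 47.7° · tan -19.0°) = 67.76°, so 2H_s/15 = 9.0347 h.
B: H_s = arccos(−tan -30.6° · tan 4.9°) = 87.09°, so 2H_s/15 = 11.6120 h.
Ratio A/B = 9.0347 / 11.6120 = 0.7780.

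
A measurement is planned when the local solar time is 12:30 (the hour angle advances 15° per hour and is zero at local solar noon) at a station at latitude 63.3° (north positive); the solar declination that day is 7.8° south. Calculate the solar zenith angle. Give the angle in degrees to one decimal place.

Hour angle H = 15° × (12.5 − 12) = 7.50°.
cos θ_z = sin(63.3°) sin(-7.8°) + cos(63.3°) cos(-7.8°) cos(7.50°) = -0.1212 + 0.4414 = 0.3202.
θ_z = arccos(0.3202) = 71.32°.

71.3°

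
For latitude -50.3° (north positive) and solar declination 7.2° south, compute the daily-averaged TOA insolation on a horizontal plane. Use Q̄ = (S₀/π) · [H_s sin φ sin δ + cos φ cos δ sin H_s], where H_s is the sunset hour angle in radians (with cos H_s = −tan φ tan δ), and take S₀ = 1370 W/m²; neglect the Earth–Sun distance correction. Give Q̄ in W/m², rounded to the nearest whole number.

346 W/m²

cos H_s = −tan(-50.3°) · tan(-7.2°) = -0.1522, so H_s = arccos(-0.1522) = 98.75°. In radians, H_s = 1.7235.
H_s sin φ sin δ = 1.7235 × -0.7694 × -0.1253 = 0.1662.
cos φ cos δ sin H_s = 0.6388 × 0.9921 × 0.9884 = 0.6264.
Q̄ = (1370/π) × (0.1662 + 0.6264) = 436.08 × 0.7926 = 345.64 W/m².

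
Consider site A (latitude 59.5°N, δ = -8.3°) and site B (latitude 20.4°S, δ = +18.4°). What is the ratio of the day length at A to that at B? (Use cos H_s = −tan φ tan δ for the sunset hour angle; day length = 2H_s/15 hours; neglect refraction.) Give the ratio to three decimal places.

0.913

A: H_s = arccos(−tan 59.5° · tan -8.3°) = 75.66°, so 2H_s/15 = 10.0880 h.
B: H_s = arccos(−tan -20.4° · tan 18.4°) = 82.89°, so 2H_s/15 = 11.0520 h.
Ratio A/B = 10.0880 / 11.0520 = 0.9128.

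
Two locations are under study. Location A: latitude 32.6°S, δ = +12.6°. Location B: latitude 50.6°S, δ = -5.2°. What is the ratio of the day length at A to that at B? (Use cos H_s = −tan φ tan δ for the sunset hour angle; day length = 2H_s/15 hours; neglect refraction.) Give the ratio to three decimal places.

A: H_s = arccos(−tan -32.6° · tan 12.6°) = 81.78°, so 2H_s/15 = 10.9040 h.
B: H_s = arccos(−tan -50.6° · tan -5.2°) = 96.36°, so 2H_s/15 = 12.8480 h.
Ratio A/B = 10.9040 / 12.8480 = 0.8487.

0.849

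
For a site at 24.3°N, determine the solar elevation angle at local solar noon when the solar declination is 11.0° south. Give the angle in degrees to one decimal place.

At local solar noon the hour angle is zero, so the elevation is 90° − |φ − δ| = 90° − |24.3° − (-11.0°)| = 90° − 35.3° = 54.7°.

54.7°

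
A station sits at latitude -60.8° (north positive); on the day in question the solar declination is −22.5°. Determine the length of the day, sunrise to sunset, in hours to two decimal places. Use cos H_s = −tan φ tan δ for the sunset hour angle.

18.38 hours

The sunset hour angle satisfies cos H_s = −tan φ tan δ = -0.7411, giving H_s = 137.83°.
Day length = 2 H_s / 15° h⁻¹ = 275.66° / 15 = 18.377 h.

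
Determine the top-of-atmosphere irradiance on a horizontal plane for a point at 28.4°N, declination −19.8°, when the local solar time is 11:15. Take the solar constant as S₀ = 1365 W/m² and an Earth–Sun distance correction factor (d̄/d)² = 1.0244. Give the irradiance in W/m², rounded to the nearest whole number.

910 W/m²

Hour angle H = 15° × (11.25 − 12) = -11.25°.
cos θ_z = sin(28.4°) sin(-19.8°) + cos(28.4°) cos(-19.8°) cos(-11.25°) = -0.1611 + 0.8117 = 0.6506.
Top-of-atmosphere irradiance = S₀ (d̄/d)² cos θ_z = 1365 × 1.0244 × 0.6506 = 909.74 W/m².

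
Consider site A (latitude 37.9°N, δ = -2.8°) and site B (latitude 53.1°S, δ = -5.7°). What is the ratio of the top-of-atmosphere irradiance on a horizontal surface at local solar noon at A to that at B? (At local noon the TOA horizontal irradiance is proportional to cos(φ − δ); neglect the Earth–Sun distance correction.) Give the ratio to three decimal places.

1.120

A: cos θ_z = cos(37.9° − (-2.8°)) = 0.7581.
B: cos θ_z = cos(-53.1° − (-5.7°)) = 0.6769.
Ratio A/B = 0.7581 / 0.6769 = 1.1200.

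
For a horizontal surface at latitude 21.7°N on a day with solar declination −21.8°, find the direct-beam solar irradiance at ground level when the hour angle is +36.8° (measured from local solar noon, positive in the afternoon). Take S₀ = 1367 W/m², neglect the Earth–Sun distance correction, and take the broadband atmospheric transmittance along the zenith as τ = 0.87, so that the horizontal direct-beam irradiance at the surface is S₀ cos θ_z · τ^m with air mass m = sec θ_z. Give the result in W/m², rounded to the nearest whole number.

With φ = 21.7°, δ = -21.8°, H = 36.80°: sin φ sin δ = -0.1373, cos φ cos δ cos H = 0.6908, so cos θ_z = 0.5535.
Air mass m = 1/cos θ_z = 1/0.5535 = 1.807; τ^m = 0.87^1.807 = 0.7775.
Surface direct beam = 1367 × 0.5535 × 0.7775 = 588.28 W/m².

588 W/m²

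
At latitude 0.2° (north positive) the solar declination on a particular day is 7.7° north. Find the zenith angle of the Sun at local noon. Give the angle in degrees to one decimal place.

At local solar noon the hour angle is zero, so the zenith angle is |φ − δ| = |0.2° − (7.7°)| = 7.5°.

7.5°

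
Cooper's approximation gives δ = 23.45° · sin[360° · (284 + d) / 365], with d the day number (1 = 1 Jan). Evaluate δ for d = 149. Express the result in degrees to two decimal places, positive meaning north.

+21.60°

360 × (284 + 149) / 365 = 427.068°; sin(427.068°) = 0.9210.
δ = 23.45 × 0.9210 = 21.597° ≈ +21.60°.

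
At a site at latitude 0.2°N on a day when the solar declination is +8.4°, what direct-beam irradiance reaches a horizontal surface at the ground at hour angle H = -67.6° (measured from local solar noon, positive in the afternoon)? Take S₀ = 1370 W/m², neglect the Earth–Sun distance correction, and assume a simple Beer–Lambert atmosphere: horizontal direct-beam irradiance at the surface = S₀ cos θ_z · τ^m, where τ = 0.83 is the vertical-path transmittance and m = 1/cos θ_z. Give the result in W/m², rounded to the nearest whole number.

316 W/m²

With φ = 0.2°, δ = 8.4°, H = -67.60°: sin φ sin δ = 0.0005, cos φ cos δ cos H = 0.3770, so cos θ_z = 0.3775.
Air mass m = 1/cos θ_z = 1/0.3775 = 2.649; τ^m = 0.83^2.649 = 0.6104.
Surface direct beam = 1370 × 0.3775 × 0.6104 = 315.68 W/m².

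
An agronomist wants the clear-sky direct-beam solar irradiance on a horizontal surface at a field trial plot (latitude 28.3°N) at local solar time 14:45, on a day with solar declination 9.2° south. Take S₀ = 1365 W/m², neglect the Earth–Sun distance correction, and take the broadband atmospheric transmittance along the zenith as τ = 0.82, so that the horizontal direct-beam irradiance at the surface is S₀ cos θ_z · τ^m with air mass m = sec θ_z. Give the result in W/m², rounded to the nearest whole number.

559 W/m²

Hour angle H = 15° × (14.75 − 12) = 41.25°.
cos θ_z = sin φ sin δ + cos φ cos δ cos H = (0.4741)(-0.1599) + (0.8805)(0.9871)(0.7518) = 0.5776.
Air mass m = 1/cos θ_z = 1/0.5776 = 1.731; τ^m = 0.82^1.731 = 0.7093.
Surface direct beam = 1365 × 0.5776 × 0.7093 = 559.23 W/m².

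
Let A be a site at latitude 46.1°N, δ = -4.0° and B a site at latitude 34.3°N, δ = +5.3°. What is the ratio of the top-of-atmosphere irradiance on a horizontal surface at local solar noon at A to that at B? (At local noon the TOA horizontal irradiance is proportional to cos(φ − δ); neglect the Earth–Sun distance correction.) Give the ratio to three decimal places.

0.733

A: cos θ_z = cos(46.1° − (-4.0°)) = 0.6414.
B: cos θ_z = cos(34.3° − (5.3°)) = 0.8746.
Ratio A/B = 0.6414 / 0.8746 = 0.7334.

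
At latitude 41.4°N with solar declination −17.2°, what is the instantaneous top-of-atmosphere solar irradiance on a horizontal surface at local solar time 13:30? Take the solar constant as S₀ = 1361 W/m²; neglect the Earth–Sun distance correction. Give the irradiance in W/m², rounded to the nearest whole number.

Hour angle H = 15° × (13.5 − 12) = 22.50°.
cos θ_z = sin(41.4°) sin(-17.2°) + cos(41.4°) cos(-17.2°) cos(22.50°) = -0.1956 + 0.6620 = 0.4664.
Top-of-atmosphere irradiance = S₀ cos θ_z = 1361 × 0.4664 = 634.77 W/m².

635 W/m²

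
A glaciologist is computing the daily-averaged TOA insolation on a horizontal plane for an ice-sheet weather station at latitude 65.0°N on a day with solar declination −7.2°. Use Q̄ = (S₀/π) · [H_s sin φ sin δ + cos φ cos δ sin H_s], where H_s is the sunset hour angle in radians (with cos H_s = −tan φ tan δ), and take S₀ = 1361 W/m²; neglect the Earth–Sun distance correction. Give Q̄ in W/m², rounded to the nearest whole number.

111 W/m²

−tan φ tan δ = −(2.1445)(-0.1263) = 0.2709; H_s = arccos(0.2709) = 74.28°. In radians, H_s = 1.2964.
H_s sin φ sin δ = 1.2964 × 0.9063 × -0.1253 = -0.1472.
cos φ cos δ sin H_s = 0.4226 × 0.9921 × 0.9626 = 0.4036.
Q̄ = (1361/π) × (-0.1472 + 0.4036) = 433.22 × 0.2564 = 111.08 W/m².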